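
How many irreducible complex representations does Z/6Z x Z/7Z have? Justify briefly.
42

Details: The number of irreducible complex representations of a finite group equals its number of conjugacy classes. Z/6Z x Z/7Z is abelian of order 42, so every element is its own conjugacy class: 42 classes, so Z/6Z x Z/7Z (order 42) has exactly 42 irreducible complex representations.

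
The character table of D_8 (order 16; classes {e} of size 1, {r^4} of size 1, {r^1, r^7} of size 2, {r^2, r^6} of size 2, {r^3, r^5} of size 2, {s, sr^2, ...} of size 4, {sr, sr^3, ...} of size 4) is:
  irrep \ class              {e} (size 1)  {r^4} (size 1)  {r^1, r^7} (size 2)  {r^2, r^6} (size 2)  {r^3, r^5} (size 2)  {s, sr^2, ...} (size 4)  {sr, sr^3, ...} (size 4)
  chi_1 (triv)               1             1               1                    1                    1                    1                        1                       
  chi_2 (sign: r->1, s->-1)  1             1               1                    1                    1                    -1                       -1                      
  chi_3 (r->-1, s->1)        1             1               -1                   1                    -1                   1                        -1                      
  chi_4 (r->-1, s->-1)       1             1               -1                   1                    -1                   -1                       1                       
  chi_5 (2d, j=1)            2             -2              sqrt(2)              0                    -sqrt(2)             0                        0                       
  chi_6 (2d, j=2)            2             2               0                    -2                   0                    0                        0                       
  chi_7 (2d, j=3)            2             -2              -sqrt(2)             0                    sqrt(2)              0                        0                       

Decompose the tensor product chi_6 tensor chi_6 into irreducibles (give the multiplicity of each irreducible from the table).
chi_6 tensor chi_6 = chi_1 + chi_2 + chi_3 + chi_4 (all other irreducibles have multiplicity 0).

Explanation: The character of a tensor product is the pointwise product (chi_6 * chi_6)(C) = chi_6(C) * chi_6(C):
  {e}: (2)*(2), {r^4}: (2)*(2), {r^1, r^7}: (0)*(0), {r^2, r^6}: (-2)*(-2), {r^3, r^5}: (0)*(0), {s, sr^2, ...}: (0)*(0), {sr, sr^3, ...}: (0)*(0)
so (chi_6 * chi_6) takes values
  {e} -> 4, {r^4} -> 4, {r^1, r^7} -> 0, {r^2, r^6} -> 4, {r^3, r^5} -> 0, {s, sr^2, ...} -> 0, {sr, sr^3, ...} -> 0.
Now take the inner product of this character with each irreducible chi from the table, <chi_6*chi_6, chi> = (1/16) sum_C |C| (chi_6*chi_6)(C) conj(chi(C)):
  <chi_6*chi_6, chi_1> = (1/16)[1*(4)*conj(1) + 1*(4)*conj(1) + 2*(0)*conj(1) + 2*(4)*conj(1) + 2*(0)*conj(1) + 4*(0)*conj(1) + 4*(0)*conj(1)]
      = (1/16)[(4) + (4) + (0) + (8) + (0) + (0) + (0)] = 16/16 = 1
  <chi_6*chi_6, chi_2> = (1/16)[1*(4)*conj(1) + 1*(4)*conj(1) + 2*(0)*conj(1) + 2*(4)*conj(1) + 2*(0)*conj(1) + 4*(0)*conj(-1) + 4*(0)*conj(-1)]
      = (1/16)[(4) + (4) + (0) + (8) + (0) + (0) + (0)] = 16/16 = 1
  <chi_6*chi_6, chi_3> = (1/16)[1*(4)*conj(1) + 1*(4)*conj(1) + 2*(0)*conj(-1) + 2*(4)*conj(1) + 2*(0)*conj(-1) + 4*(0)*conj(1) + 4*(0)*conj(-1)]
      = (1/16)[(4) + (4) + (0) + (8) + (0) + (0) + (0)] = 16/16 = 1
  <chi_6*chi_6, chi_4> = (1/16)[1*(4)*conj(1) + 1*(4)*conj(1) + 2*(0)*conj(-1) + 2*(4)*conj(1) + 2*(0)*conj(-1) + 4*(0)*conj(-1) + 4*(0)*conj(1)]
      = (1/16)[(4) + (4) + (0) + (8) + (0) + (0) + (0)] = 16/16 = 1
  <chi_6*chi_6, chi_5> = (1/16)[1*(4)*conj(2) + 1*(4)*conj(-2) + 2*(0)*conj(sqrt(2)) + 2*(4)*conj(0) + 2*(0)*conj(-sqrt(2)) + 4*(0)*conj(0) + 4*(0)*conj(0)]
      = (1/16)[(8) + (-8) + (0) + (0) + (0) + (0) + (0)] = 0/16 = 0
  <chi_6*chi_6, chi_6> = (1/16)[1*(4)*conj(2) + 1*(4)*conj(2) + 2*(0)*conj(0) + 2*(4)*conj(-2) + 2*(0)*conj(0) + 4*(0)*conj(0) + 4*(0)*conj(0)]
      = (1/16)[(8) + (8) + (0) + (-16) + (0) + (0) + (0)] = 0/16 = 0
  <chi_6*chi_6, chi_7> = (1/16)[1*(4)*conj(2) + 1*(4)*conj(-2) + 2*(0)*conj(-sqrt(2)) + 2*(4)*conj(0) + 2*(0)*conj(sqrt(2)) + 4*(0)*conj(0) + 4*(0)*conj(0)]
      = (1/16)[(8) + (-8) + (0) + (0) + (0) + (0) + (0)] = 0/16 = 0
Hence the multiplicities are chi_1: 1, chi_2: 1, chi_3: 1, chi_4: 1. Dimension check: dim(chi_6)*dim(chi_6) = 2*2 = 4 and sum (mult * dim) = 1*1 + 1*1 + 1*1 + 1*1 = 4.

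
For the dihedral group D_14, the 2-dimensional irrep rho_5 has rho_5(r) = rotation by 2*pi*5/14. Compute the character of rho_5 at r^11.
chi_{rho_5}(r^11) = 2*cos(2*pi*5*11/14) = 2*cos(pi/7)

Working: rho_5(r^11) is rotation by angle 2*pi*5*11/14, whose trace is 2*cos(2*pi*5*11/14) = 2*cos(pi/7).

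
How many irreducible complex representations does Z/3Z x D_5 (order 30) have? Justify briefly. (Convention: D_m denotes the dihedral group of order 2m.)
12

The number of irreducible complex representations of a finite group equals its number of conjugacy classes. For a direct product, #classes(G x H) = #classes(G) * #classes(H). Z/3Z has 3 classes (abelian), D_5 has 4 classes, so 3 * 4 = 12, so Z/3Z x D_5 (order 30) has exactly 12 irreducible complex representations.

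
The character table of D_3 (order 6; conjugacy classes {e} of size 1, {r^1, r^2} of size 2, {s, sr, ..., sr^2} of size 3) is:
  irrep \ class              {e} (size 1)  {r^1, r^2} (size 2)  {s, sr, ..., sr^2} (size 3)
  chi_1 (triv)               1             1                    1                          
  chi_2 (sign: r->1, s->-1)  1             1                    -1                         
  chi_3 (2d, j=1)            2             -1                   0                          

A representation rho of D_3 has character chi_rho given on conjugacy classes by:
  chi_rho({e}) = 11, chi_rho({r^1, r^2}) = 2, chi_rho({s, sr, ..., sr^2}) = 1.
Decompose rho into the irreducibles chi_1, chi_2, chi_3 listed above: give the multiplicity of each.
Multiplicities: chi_1: 3, chi_2: 2, chi_3: 3.

Why: Use <chi_rho, chi> = (1/|G|) sum_C |C| * chi_rho(C) * conj(chi(C)) with |G| = 6 for each irreducible chi in the table:
  <chi_rho, chi_1> = (1/6)[1*(11)*conj(1) + 2*(2)*conj(1) + 3*(1)*conj(1)]
      = (1/6)[(11) + (4) + (3)] = 18/6 = 3
  <chi_rho, chi_2> = (1/6)[1*(11)*conj(1) + 2*(2)*conj(1) + 3*(1)*conj(-1)]
      = (1/6)[(11) + (4) + (-3)] = 12/6 = 2
  <chi_rho, chi_3> = (1/6)[1*(11)*conj(2) + 2*(2)*conj(-1) + 3*(1)*conj(0)]
      = (1/6)[(22) + (-4) + (0)] = 18/6 = 3
Dimension check: dim(rho) = sum (mult * dim) = 3*1 + 2*1 + 3*2 = 11 = chi_rho(e) = 11.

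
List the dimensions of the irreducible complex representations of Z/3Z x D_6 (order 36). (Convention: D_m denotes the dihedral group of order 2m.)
Dimensions: 1, 1, 1, 1, 1, 1, 1, 1, 1, 1, 1, 1, 2, 2, 2, 2, 2, 2

Details: There are 18 irreducibles (= number of conjugacy classes). Their dimensions d_i satisfy sum d_i^2 = |G| = 36: 1 + 1 + 1 + 1 + 1 + 1 + 1 + 1 + 1 + 1 + 1 + 1 + 4 + 4 + 4 + 4 + 4 + 4 = 36. (For the product with Z/3Z: each of the 3 1-dim characters of Z/3Z tensors with each irrep of D_6, giving 3 copies of each D_6-dimension.)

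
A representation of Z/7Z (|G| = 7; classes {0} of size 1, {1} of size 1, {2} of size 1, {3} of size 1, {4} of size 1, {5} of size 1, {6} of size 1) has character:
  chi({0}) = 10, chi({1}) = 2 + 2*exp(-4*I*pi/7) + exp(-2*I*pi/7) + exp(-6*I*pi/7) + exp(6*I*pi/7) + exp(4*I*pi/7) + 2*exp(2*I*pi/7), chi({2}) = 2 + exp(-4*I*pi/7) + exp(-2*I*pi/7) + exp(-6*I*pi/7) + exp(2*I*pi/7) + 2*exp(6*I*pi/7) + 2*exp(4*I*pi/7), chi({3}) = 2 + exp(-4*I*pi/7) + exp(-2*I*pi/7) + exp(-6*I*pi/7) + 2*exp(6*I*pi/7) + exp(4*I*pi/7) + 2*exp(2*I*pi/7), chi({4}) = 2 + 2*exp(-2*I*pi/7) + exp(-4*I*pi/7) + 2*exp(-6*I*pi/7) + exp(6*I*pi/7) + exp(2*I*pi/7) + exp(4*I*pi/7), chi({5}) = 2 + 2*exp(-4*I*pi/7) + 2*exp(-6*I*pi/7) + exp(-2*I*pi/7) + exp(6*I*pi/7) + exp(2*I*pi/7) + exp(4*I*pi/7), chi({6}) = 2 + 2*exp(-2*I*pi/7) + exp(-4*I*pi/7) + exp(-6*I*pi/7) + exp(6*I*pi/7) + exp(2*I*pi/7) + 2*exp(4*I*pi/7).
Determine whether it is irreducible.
Not irreducible (reducible): <chi, chi> = 16 > 1.

Why: <chi, chi> = (1/|G|) sum_C |C| * |chi(C)|^2 = (1/7)[1*|10|^2 + 1*|2 + 2*exp(-4*I*pi/7) + exp(-2*I*pi/7) + exp(-6*I*pi/7) + exp(6*I*pi/7) + exp(4*I*pi/7) + 2*exp(2*I*pi/7)|^2 + 1*|2 + exp(-4*I*pi/7) + exp(-2*I*pi/7) + exp(-6*I*pi/7) + exp(2*I*pi/7) + 2*exp(6*I*pi/7) + 2*exp(4*I*pi/7)|^2 + 1*|2 + exp(-4*I*pi/7) + exp(-2*I*pi/7) + exp(-6*I*pi/7) + 2*exp(6*I*pi/7) + exp(4*I*pi/7) + 2*exp(2*I*pi/7)|^2 + 1*|2 + 2*exp(-2*I*pi/7) + exp(-4*I*pi/7) + 2*exp(-6*I*pi/7) + exp(6*I*pi/7) + exp(2*I*pi/7) + exp(4*I*pi/7)|^2 + 1*|2 + 2*exp(-4*I*pi/7) + 2*exp(-6*I*pi/7) + exp(-2*I*pi/7) + exp(6*I*pi/7) + exp(2*I*pi/7) + exp(4*I*pi/7)|^2 + 1*|2 + 2*exp(-2*I*pi/7) + exp(-4*I*pi/7) + exp(-6*I*pi/7) + exp(6*I*pi/7) + exp(2*I*pi/7) + 2*exp(4*I*pi/7)|^2]
  = (1/7)[(100) + (2) + (2) + (2) + (2) + (2) + (2)] = 112/7 = 16.
(Exp terms are combined using exp(i*s)*conj(exp(i*t)) = exp(i*(s-t)), and sums of them are collapsed using the identity that for every m > 1 the m distinct m-th roots of unity sum to 0, e.g. 1 + exp(2*I*pi/3) + exp(-2*I*pi/3) = 0.)
A character is irreducible iff <chi, chi> = 1, so this representation is reducible.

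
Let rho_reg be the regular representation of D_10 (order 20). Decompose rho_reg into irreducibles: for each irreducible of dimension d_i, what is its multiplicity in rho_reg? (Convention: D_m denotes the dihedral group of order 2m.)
Each irreducible V_i of dimension d_i appears with multiplicity d_i, i.e. rho_reg = (direct sum over all irreducibles V_i) d_i V_i. The irreducible dimensions for D_10 are 1, 1, 1, 1, 2, 2, 2, 2: 4 irreducibles of dimension 1, each with multiplicity 1; 4 irreducibles of dimension 2, each with multiplicity 2. Total dimension 4*1*1 + 4*2*2 = 20 = |G|.

Explanation: General theorem: in the regular representation of a finite group G, each irreducible appears with multiplicity equal to its dimension. Check: dim(rho_reg) = sum d_i^2 = 1 + 1 + 1 + 1 + 4 + 4 + 4 + 4 = 20 = |G|.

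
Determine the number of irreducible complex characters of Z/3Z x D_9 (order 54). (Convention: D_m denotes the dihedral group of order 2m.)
18

Reasoning: The number of irreducible complex representations of a finite group equals its number of conjugacy classes. For a direct product, #classes(G x H) = #classes(G) * #classes(H). Z/3Z has 3 classes (abelian), D_9 has 6 classes, so 3 * 6 = 18, so Z/3Z x D_9 (order 54) has exactly 18 irreducible complex representations.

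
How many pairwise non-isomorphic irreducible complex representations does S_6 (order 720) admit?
11

The number of irreducible complex representations of a finite group equals its number of conjugacy classes. Conjugacy classes in S_6 correspond to cycle types, i.e. partitions of 6; there are p(6) = 11 of them, so S_6 (order 720) has exactly 11 irreducible complex representations.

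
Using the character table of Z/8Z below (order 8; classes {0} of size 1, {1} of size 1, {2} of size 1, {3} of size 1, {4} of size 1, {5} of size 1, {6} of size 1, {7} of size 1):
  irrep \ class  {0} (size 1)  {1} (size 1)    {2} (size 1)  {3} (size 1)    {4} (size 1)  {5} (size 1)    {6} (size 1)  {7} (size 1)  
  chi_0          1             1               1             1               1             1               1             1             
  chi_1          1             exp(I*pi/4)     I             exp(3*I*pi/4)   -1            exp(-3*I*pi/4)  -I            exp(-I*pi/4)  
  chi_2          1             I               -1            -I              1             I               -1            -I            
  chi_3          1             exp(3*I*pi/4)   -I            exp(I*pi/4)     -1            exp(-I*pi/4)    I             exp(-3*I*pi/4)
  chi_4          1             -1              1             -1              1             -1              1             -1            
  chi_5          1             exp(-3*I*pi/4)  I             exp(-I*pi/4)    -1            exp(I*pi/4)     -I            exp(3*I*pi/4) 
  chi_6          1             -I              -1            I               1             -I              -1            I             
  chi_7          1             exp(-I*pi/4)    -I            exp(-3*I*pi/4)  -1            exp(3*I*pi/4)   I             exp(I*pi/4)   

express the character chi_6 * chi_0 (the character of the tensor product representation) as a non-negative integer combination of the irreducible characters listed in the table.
chi_6 tensor chi_0 = chi_6 (all other irreducibles have multiplicity 0).

Solution. The character of a tensor product is the pointwise product (chi_6 * chi_0)(C) = chi_6(C) * chi_0(C):
  {0}: (1)*(1), {1}: (-I)*(1), {2}: (-1)*(1), {3}: (I)*(1), {4}: (1)*(1), {5}: (-I)*(1), {6}: (-1)*(1), {7}: (I)*(1)
so (chi_6 * chi_0) takes values
  {0} -> 1, {1} -> -I, {2} -> -1, {3} -> I, {4} -> 1, {5} -> -I, {6} -> -1, {7} -> I.
Now take the inner product of this character with each irreducible chi from the table, <chi_6*chi_0, chi> = (1/8) sum_C |C| (chi_6*chi_0)(C) conj(chi(C)):
  <chi_6*chi_0, chi_0> = (1/8)[1*(1)*conj(1) + 1*(-I)*conj(1) + 1*(-1)*conj(1) + 1*(I)*conj(1) + 1*(1)*conj(1) + 1*(-I)*conj(1) + 1*(-1)*conj(1) + 1*(I)*conj(1)]
      = (1/8)[(1) + (-I) + (-1) + (I) + (1) + (-I) + (-1) + (I)] = 0/8 = 0
  <chi_6*chi_0, chi_1> = (1/8)[1*(1)*conj(1) + 1*(-I)*conj(exp(I*pi/4)) + 1*(-1)*conj(I) + 1*(I)*conj(exp(3*I*pi/4)) + 1*(1)*conj(-1) + 1*(-I)*conj(exp(-3*I*pi/4)) + 1*(-1)*conj(-I) + 1*(I)*conj(exp(-I*pi/4))]
      = (1/8)[(1) + (-exp(I*pi/4)) + (I) + (exp(-I*pi/4)) + (-1) + (-exp(-3*I*pi/4)) + (-I) + (exp(3*I*pi/4))] = 0/8 = 0
  <chi_6*chi_0, chi_2> = (1/8)[1*(1)*conj(1) + 1*(-I)*conj(I) + 1*(-1)*conj(-1) + 1*(I)*conj(-I) + 1*(1)*conj(1) + 1*(-I)*conj(I) + 1*(-1)*conj(-1) + 1*(I)*conj(-I)]
      = (1/8)[(1) + (-1) + (1) + (-1) + (1) + (-1) + (1) + (-1)] = 0/8 = 0
  <chi_6*chi_0, chi_3> = (1/8)[1*(1)*conj(1) + 1*(-I)*conj(exp(3*I*pi/4)) + 1*(-1)*conj(-I) + 1*(I)*conj(exp(I*pi/4)) + 1*(1)*conj(-1) + 1*(-I)*conj(exp(-I*pi/4)) + 1*(-1)*conj(I) + 1*(I)*conj(exp(-3*I*pi/4))]
      = (1/8)[(1) + (-exp(-I*pi/4)) + (-I) + (exp(I*pi/4)) + (-1) + (-exp(3*I*pi/4)) + (I) + (exp(-3*I*pi/4))] = 0/8 = 0
  <chi_6*chi_0, chi_4> = (1/8)[1*(1)*conj(1) + 1*(-I)*conj(-1) + 1*(-1)*conj(1) + 1*(I)*conj(-1) + 1*(1)*conj(1) + 1*(-I)*conj(-1) + 1*(-1)*conj(1) + 1*(I)*conj(-1)]
      = (1/8)[(1) + (I) + (-1) + (-I) + (1) + (I) + (-1) + (-I)] = 0/8 = 0
  <chi_6*chi_0, chi_5> = (1/8)[1*(1)*conj(1) + 1*(-I)*conj(exp(-3*I*pi/4)) + 1*(-1)*conj(I) + 1*(I)*conj(exp(-I*pi/4)) + 1*(1)*conj(-1) + 1*(-I)*conj(exp(I*pi/4)) + 1*(-1)*conj(-I) + 1*(I)*conj(exp(3*I*pi/4))]
      = (1/8)[(1) + (-exp(-3*I*pi/4)) + (I) + (exp(3*I*pi/4)) + (-1) + (-exp(I*pi/4)) + (-I) + (exp(-I*pi/4))] = 0/8 = 0
  <chi_6*chi_0, chi_6> = (1/8)[1*(1)*conj(1) + 1*(-I)*conj(-I) + 1*(-1)*conj(-1) + 1*(I)*conj(I) + 1*(1)*conj(1) + 1*(-I)*conj(-I) + 1*(-1)*conj(-1) + 1*(I)*conj(I)]
      = (1/8)[(1) + (1) + (1) + (1) + (1) + (1) + (1) + (1)] = 8/8 = 1
  <chi_6*chi_0, chi_7> = (1/8)[1*(1)*conj(1) + 1*(-I)*conj(exp(-I*pi/4)) + 1*(-1)*conj(-I) + 1*(I)*conj(exp(-3*I*pi/4)) + 1*(1)*conj(-1) + 1*(-I)*conj(exp(3*I*pi/4)) + 1*(-1)*conj(I) + 1*(I)*conj(exp(I*pi/4))]
      = (1/8)[(1) + (-exp(3*I*pi/4)) + (-I) + (exp(-3*I*pi/4)) + (-1) + (-exp(-I*pi/4)) + (I) + (exp(I*pi/4))] = 0/8 = 0
(Exp terms are combined using exp(i*s)*conj(exp(i*t)) = exp(i*(s-t)), and sums of them are collapsed using the identity that for every m > 1 the m distinct m-th roots of unity sum to 0, e.g. 1 + exp(2*I*pi/3) + exp(-2*I*pi/3) = 0.)
Hence the multiplicities are chi_6: 1. Dimension check: dim(chi_6)*dim(chi_0) = 1*1 = 1 and sum (mult * dim) = 1*1 = 1.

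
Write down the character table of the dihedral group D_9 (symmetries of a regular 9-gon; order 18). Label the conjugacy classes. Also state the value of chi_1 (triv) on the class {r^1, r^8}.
Conjugacy classes: {e} of size 1, {r^1, r^8} of size 2, {r^2, r^7} of size 2, {r^3, r^6} of size 2, {r^4, r^5} of size 2, {s, sr, ..., sr^8} of size 9.
Character table:
  irrep \ class              {e} (size 1)  {r^1, r^8} (size 2)  {r^2, r^7} (size 2)  {r^3, r^6} (size 2)  {r^4, r^5} (size 2)  {s, sr, ..., sr^8} (size 9)
  chi_1 (triv)               1             1                    1                    1                    1                    1                          
  chi_2 (sign: r->1, s->-1)  1             1                    1                    1                    1                    -1                         
  chi_3 (2d, j=1)            2             2*cos(2*pi/9)        2*cos(4*pi/9)        -1                   -2*cos(pi/9)         0                          
  chi_4 (2d, j=2)            2             2*cos(4*pi/9)        -2*cos(pi/9)         -1                   2*cos(2*pi/9)        0                          
  chi_5 (2d, j=3)            2             -1                   -1                   2                    -1                   0                          
  chi_6 (2d, j=4)            2             -2*cos(pi/9)         2*cos(2*pi/9)        -1                   2*cos(4*pi/9)        0                          

Spot check: chi_1 (triv) on {r^1, r^8} = 1.

Working: D_9 has order 2*9 = 18 with 6 conjugacy classes, hence 6 irreducibles. Sum of squared dims 1 + 1 + 4 + 4 + 4 + 4 = 18 = |G|. Linear characters come from the abelianisation; the 2-dimensional irreps have character r^k -> 2*cos(2*pi*j*k/9), reflections -> 0.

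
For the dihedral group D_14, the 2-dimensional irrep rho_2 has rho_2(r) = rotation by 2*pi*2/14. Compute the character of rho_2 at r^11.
chi_{rho_2}(r^11) = 2*cos(2*pi*2*11/14) = -2*cos(pi/7)

Solution. rho_2(r^11) is rotation by angle 2*pi*2*11/14, whose trace is 2*cos(2*pi*2*11/14) = -2*cos(pi/7).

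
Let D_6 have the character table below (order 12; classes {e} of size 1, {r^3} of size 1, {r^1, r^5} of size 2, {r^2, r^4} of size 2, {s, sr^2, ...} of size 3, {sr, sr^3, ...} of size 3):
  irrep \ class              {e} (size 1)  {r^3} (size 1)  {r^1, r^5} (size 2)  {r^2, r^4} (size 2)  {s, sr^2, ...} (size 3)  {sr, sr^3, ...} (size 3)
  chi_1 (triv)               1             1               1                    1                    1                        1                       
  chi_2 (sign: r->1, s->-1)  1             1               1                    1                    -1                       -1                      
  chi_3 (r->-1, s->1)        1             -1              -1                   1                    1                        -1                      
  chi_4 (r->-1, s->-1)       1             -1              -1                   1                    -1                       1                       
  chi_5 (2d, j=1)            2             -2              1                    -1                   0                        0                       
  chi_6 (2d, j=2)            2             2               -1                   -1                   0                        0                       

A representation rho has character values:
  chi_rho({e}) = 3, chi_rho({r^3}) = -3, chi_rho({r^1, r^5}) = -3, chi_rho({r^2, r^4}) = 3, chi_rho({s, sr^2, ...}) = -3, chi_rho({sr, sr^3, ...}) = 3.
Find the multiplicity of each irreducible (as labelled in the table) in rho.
Multiplicities: chi_1: 0, chi_2: 0, chi_3: 0, chi_4: 3, chi_5: 0, chi_6: 0.

Reasoning: Use <chi_rho, chi> = (1/|G|) sum_C |C| * chi_rho(C) * conj(chi(C)) with |G| = 12 for each irreducible chi in the table:
  <chi_rho, chi_1> = (1/12)[1*(3)*conj(1) + 1*(-3)*conj(1) + 2*(-3)*conj(1) + 2*(3)*conj(1) + 3*(-3)*conj(1) + 3*(3)*conj(1)]
      = (1/12)[(3) + (-3) + (-6) + (6) + (-9) + (9)] = 0/12 = 0
  <chi_rho, chi_2> = (1/12)[1*(3)*conj(1) + 1*(-3)*conj(1) + 2*(-3)*conj(1) + 2*(3)*conj(1) + 3*(-3)*conj(-1) + 3*(3)*conj(-1)]
      = (1/12)[(3) + (-3) + (-6) + (6) + (9) + (-9)] = 0/12 = 0
  <chi_rho, chi_3> = (1/12)[1*(3)*conj(1) + 1*(-3)*conj(-1) + 2*(-3)*conj(-1) + 2*(3)*conj(1) + 3*(-3)*conj(1) + 3*(3)*conj(-1)]
      = (1/12)[(3) + (3) + (6) + (6) + (-9) + (-9)] = 0/12 = 0
  <chi_rho, chi_4> = (1/12)[1*(3)*conj(1) + 1*(-3)*conj(-1) + 2*(-3)*conj(-1) + 2*(3)*conj(1) + 3*(-3)*conj(-1) + 3*(3)*conj(1)]
      = (1/12)[(3) + (3) + (6) + (6) + (9) + (9)] = 36/12 = 3
  <chi_rho, chi_5> = (1/12)[1*(3)*conj(2) + 1*(-3)*conj(-2) + 2*(-3)*conj(1) + 2*(3)*conj(-1) + 3*(-3)*conj(0) + 3*(3)*conj(0)]
      = (1/12)[(6) + (6) + (-6) + (-6) + (0) + (0)] = 0/12 = 0
  <chi_rho, chi_6> = (1/12)[1*(3)*conj(2) + 1*(-3)*conj(2) + 2*(-3)*conj(-1) + 2*(3)*conj(-1) + 3*(-3)*conj(0) + 3*(3)*conj(0)]
      = (1/12)[(6) + (-6) + (6) + (-6) + (0) + (0)] = 0/12 = 0
Dimension check: dim(rho) = sum (mult * dim) = 0*1 + 0*1 + 0*1 + 3*1 + 0*2 + 0*2 = 3 = chi_rho(e) = 3.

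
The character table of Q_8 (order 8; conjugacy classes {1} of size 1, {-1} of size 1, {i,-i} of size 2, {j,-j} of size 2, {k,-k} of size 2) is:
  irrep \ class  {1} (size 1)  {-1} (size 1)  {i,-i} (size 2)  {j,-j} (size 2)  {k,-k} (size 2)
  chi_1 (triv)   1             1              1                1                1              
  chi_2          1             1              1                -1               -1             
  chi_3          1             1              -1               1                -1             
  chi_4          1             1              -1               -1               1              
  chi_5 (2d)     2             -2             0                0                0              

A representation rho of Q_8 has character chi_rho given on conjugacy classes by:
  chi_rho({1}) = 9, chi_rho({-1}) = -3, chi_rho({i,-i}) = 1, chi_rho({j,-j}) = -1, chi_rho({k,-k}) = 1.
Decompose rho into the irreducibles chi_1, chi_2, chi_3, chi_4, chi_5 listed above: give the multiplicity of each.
Multiplicities: chi_1: 1, chi_2: 1, chi_3: 0, chi_4: 1, chi_5: 3.

Why: Use <chi_rho, chi> = (1/|G|) sum_C |C| * chi_rho(C) * conj(chi(C)) with |G| = 8 for each irreducible chi in the table:
  <chi_rho, chi_1> = (1/8)[1*(9)*conj(1) + 1*(-3)*conj(1) + 2*(1)*conj(1) + 2*(-1)*conj(1) + 2*(1)*conj(1)]
      = (1/8)[(9) + (-3) + (2) + (-2) + (2)] = 8/8 = 1
  <chi_rho, chi_2> = (1/8)[1*(9)*conj(1) + 1*(-3)*conj(1) + 2*(1)*conj(1) + 2*(-1)*conj(-1) + 2*(1)*conj(-1)]
      = (1/8)[(9) + (-3) + (2) + (2) + (-2)] = 8/8 = 1
  <chi_rho, chi_3> = (1/8)[1*(9)*conj(1) + 1*(-3)*conj(1) + 2*(1)*conj(-1) + 2*(-1)*conj(1) + 2*(1)*conj(-1)]
      = (1/8)[(9) + (-3) + (-2) + (-2) + (-2)] = 0/8 = 0
  <chi_rho, chi_4> = (1/8)[1*(9)*conj(1) + 1*(-3)*conj(1) + 2*(1)*conj(-1) + 2*(-1)*conj(-1) + 2*(1)*conj(1)]
      = (1/8)[(9) + (-3) + (-2) + (2) + (2)] = 8/8 = 1
  <chi_rho, chi_5> = (1/8)[1*(9)*conj(2) + 1*(-3)*conj(-2) + 2*(1)*conj(0) + 2*(-1)*conj(0) + 2*(1)*conj(0)]
      = (1/8)[(18) + (6) + (0) + (0) + (0)] = 24/8 = 3
Dimension check: dim(rho) = sum (mult * dim) = 1*1 + 1*1 + 0*1 + 1*1 + 3*2 = 9 = chi_rho(e) = 9.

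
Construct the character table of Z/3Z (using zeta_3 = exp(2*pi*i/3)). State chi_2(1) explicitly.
Character table of Z/3Z (irreps indexed chi_0,...,chi_2 with chi_k(m) = zeta_3^(k*m), zeta_3 = exp(2*pi*i/3)):
  irrep \ class  {0} (size 1)  {1} (size 1)    {2} (size 1)  
  chi_0          1             1               1             
  chi_1          1             exp(2*I*pi/3)   exp(-2*I*pi/3)
  chi_2          1             exp(-2*I*pi/3)  exp(2*I*pi/3) 

Spot check: chi_2(1) = zeta_3^(2*1) = zeta_3^2 = exp(-2*I*pi/3).

Working: Z/3Z is abelian, so all 3 irreducible complex representations are 1-dimensional. They are given by chi_k(m) = zeta_3^(k*m) for k = 0,...,2. Row orthogonality: sum_m chi_k(m) conj(chi_l(m)) = 3 * [k = l].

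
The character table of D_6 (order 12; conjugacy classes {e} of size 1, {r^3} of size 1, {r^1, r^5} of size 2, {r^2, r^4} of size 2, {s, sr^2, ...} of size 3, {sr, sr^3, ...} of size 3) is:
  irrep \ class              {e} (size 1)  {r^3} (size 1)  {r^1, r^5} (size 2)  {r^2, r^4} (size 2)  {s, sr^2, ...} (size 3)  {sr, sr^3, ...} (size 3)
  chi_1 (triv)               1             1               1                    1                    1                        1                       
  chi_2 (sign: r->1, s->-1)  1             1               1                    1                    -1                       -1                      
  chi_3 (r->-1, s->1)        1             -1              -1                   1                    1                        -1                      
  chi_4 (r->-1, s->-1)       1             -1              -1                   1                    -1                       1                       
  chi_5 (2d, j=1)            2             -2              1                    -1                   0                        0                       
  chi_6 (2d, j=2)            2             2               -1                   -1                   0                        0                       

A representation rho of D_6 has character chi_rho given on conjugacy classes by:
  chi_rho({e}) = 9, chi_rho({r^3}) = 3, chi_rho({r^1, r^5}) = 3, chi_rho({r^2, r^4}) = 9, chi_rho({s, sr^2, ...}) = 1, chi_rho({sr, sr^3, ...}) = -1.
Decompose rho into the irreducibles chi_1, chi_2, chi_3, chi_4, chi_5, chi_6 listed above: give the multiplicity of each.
Multiplicities: chi_1: 3, chi_2: 3, chi_3: 2, chi_4: 1, chi_5: 0, chi_6: 0.

Use <chi_rho, chi> = (1/|G|) sum_C |C| * chi_rho(C) * conj(chi(C)) with |G| = 12 for each irreducible chi in the table:
  <chi_rho, chi_1> = (1/12)[1*(9)*conj(1) + 1*(3)*conj(1) + 2*(3)*conj(1) + 2*(9)*conj(1) + 3*(1)*conj(1) + 3*(-1)*conj(1)]
      = (1/12)[(9) + (3) + (6) + (18) + (3) + (-3)] = 36/12 = 3
  <chi_rho, chi_2> = (1/12)[1*(9)*conj(1) + 1*(3)*conj(1) + 2*(3)*conj(1) + 2*(9)*conj(1) + 3*(1)*conj(-1) + 3*(-1)*conj(-1)]
      = (1/12)[(9) + (3) + (6) + (18) + (-3) + (3)] = 36/12 = 3
  <chi_rho, chi_3> = (1/12)[1*(9)*conj(1) + 1*(3)*conj(-1) + 2*(3)*conj(-1) + 2*(9)*conj(1) + 3*(1)*conj(1) + 3*(-1)*conj(-1)]
      = (1/12)[(9) + (-3) + (-6) + (18) + (3) + (3)] = 24/12 = 2
  <chi_rho, chi_4> = (1/12)[1*(9)*conj(1) + 1*(3)*conj(-1) + 2*(3)*conj(-1) + 2*(9)*conj(1) + 3*(1)*conj(-1) + 3*(-1)*conj(1)]
      = (1/12)[(9) + (-3) + (-6) + (18) + (-3) + (-3)] = 12/12 = 1
  <chi_rho, chi_5> = (1/12)[1*(9)*conj(2) + 1*(3)*conj(-2) + 2*(3)*conj(1) + 2*(9)*conj(-1) + 3*(1)*conj(0) + 3*(-1)*conj(0)]
      = (1/12)[(18) + (-6) + (6) + (-18) + (0) + (0)] = 0/12 = 0
  <chi_rho, chi_6> = (1/12)[1*(9)*conj(2) + 1*(3)*conj(2) + 2*(3)*conj(-1) + 2*(9)*conj(-1) + 3*(1)*conj(0) + 3*(-1)*conj(0)]
      = (1/12)[(18) + (6) + (-6) + (-18) + (0) + (0)] = 0/12 = 0
Dimension check: dim(rho) = sum (mult * dim) = 3*1 + 3*1 + 2*1 + 1*1 + 0*2 + 0*2 = 9 = chi_rho(e) = 9.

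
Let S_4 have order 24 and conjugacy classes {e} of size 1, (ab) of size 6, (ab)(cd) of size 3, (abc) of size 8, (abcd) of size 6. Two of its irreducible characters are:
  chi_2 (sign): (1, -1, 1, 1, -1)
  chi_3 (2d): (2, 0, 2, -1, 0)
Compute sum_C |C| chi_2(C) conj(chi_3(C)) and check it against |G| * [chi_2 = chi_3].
Sum = 0; so <chi_2, chi_3> = 0 (distinct irreducibles are orthogonal).

Argument: Compute term by term over conjugacy classes (|C| * chi_2(C) * conj(chi_3(C))):
  1*(1)*conj(2) + 6*(-1)*conj(0) + 3*(1)*conj(2) + 8*(1)*conj(-1) + 6*(-1)*conj(0)
  = (2) + (0) + (6) + (-8) + (0)
  = 0.
Dividing by |G| = 24 gives 0/24 = 0, matching the row-orthogonality relation <chi_2, chi_3> = [chi_2 = chi_3].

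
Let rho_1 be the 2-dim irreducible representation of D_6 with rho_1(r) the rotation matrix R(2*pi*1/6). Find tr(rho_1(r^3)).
chi_{rho_1}(r^3) = 2*cos(2*pi*1*3/6) = -2

Justification: rho_1(r^3) is rotation by angle 2*pi*1*3/6, whose trace is 2*cos(2*pi*1*3/6) = -2.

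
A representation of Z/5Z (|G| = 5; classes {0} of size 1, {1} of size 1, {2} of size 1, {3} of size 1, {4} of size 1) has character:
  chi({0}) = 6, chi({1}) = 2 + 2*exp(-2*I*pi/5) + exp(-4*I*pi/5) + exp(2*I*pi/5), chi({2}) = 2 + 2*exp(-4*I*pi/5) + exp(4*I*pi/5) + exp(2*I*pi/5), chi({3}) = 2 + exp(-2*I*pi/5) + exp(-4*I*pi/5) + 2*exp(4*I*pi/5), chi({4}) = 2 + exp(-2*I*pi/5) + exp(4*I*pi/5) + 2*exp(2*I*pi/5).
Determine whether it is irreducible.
Not irreducible (reducible): <chi, chi> = 10 > 1.

Reasoning: <chi, chi> = (1/|G|) sum_C |C| * |chi(C)|^2 = (1/5)[1*|6|^2 + 1*|2 + 2*exp(-2*I*pi/5) + exp(-4*I*pi/5) + exp(2*I*pi/5)|^2 + 1*|2 + 2*exp(-4*I*pi/5) + exp(4*I*pi/5) + exp(2*I*pi/5)|^2 + 1*|2 + exp(-2*I*pi/5) + exp(-4*I*pi/5) + 2*exp(4*I*pi/5)|^2 + 1*|2 + exp(-2*I*pi/5) + exp(4*I*pi/5) + 2*exp(2*I*pi/5)|^2]
  = (1/5)[(36) + (10 + 8*exp(-2*I*pi/5) + 5*exp(-4*I*pi/5) + 5*exp(4*I*pi/5) + 8*exp(2*I*pi/5)) + (10 + 5*exp(-2*I*pi/5) + 8*exp(-4*I*pi/5) + 8*exp(4*I*pi/5) + 5*exp(2*I*pi/5)) + (10 + 5*exp(-2*I*pi/5) + 8*exp(-4*I*pi/5) + 8*exp(4*I*pi/5) + 5*exp(2*I*pi/5)) + (10 + 8*exp(-2*I*pi/5) + 5*exp(-4*I*pi/5) + 5*exp(4*I*pi/5) + 8*exp(2*I*pi/5))] = 50/5 = 10.
(Exp terms are combined using exp(i*s)*conj(exp(i*t)) = exp(i*(s-t)), and sums of them are collapsed using the identity that for every m > 1 the m distinct m-th roots of unity sum to 0, e.g. 1 + exp(2*I*pi/3) + exp(-2*I*pi/3) = 0.)
A character is irreducible iff <chi, chi> = 1, so this representation is reducible.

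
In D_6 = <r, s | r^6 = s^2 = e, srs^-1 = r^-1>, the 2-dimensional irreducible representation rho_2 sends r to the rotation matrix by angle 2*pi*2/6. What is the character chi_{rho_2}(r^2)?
chi_{rho_2}(r^2) = 2*cos(2*pi*2*2/6) = -1

Reasoning: rho_2(r^2) is rotation by angle 2*pi*2*2/6, whose trace is 2*cos(2*pi*2*2/6) = -1.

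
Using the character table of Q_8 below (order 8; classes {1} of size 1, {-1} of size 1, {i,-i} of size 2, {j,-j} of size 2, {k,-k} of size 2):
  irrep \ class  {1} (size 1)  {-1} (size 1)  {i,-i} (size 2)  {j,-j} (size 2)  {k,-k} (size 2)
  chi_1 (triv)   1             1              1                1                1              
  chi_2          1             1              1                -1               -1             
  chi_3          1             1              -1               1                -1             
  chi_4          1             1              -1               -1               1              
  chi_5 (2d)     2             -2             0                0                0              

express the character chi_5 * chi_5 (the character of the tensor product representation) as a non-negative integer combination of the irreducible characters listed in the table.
chi_5 tensor chi_5 = chi_1 + chi_2 + chi_3 + chi_4 (all other irreducibles have multiplicity 0).

Argument: The character of a tensor product is the pointwise product (chi_5 * chi_5)(C) = chi_5(C) * chi_5(C):
  {1}: (2)*(2), {-1}: (-2)*(-2), {i,-i}: (0)*(0), {j,-j}: (0)*(0), {k,-k}: (0)*(0)
so (chi_5 * chi_5) takes values
  {1} -> 4, {-1} -> 4, {i,-i} -> 0, {j,-j} -> 0, {k,-k} -> 0.
Now take the inner product of this character with each irreducible chi from the table, <chi_5*chi_5, chi> = (1/8) sum_C |C| (chi_5*chi_5)(C) conj(chi(C)):
  <chi_5*chi_5, chi_1> = (1/8)[1*(4)*conj(1) + 1*(4)*conj(1) + 2*(0)*conj(1) + 2*(0)*conj(1) + 2*(0)*conj(1)]
      = (1/8)[(4) + (4) + (0) + (0) + (0)] = 8/8 = 1
  <chi_5*chi_5, chi_2> = (1/8)[1*(4)*conj(1) + 1*(4)*conj(1) + 2*(0)*conj(1) + 2*(0)*conj(-1) + 2*(0)*conj(-1)]
      = (1/8)[(4) + (4) + (0) + (0) + (0)] = 8/8 = 1
  <chi_5*chi_5, chi_3> = (1/8)[1*(4)*conj(1) + 1*(4)*conj(1) + 2*(0)*conj(-1) + 2*(0)*conj(1) + 2*(0)*conj(-1)]
      = (1/8)[(4) + (4) + (0) + (0) + (0)] = 8/8 = 1
  <chi_5*chi_5, chi_4> = (1/8)[1*(4)*conj(1) + 1*(4)*conj(1) + 2*(0)*conj(-1) + 2*(0)*conj(-1) + 2*(0)*conj(1)]
      = (1/8)[(4) + (4) + (0) + (0) + (0)] = 8/8 = 1
  <chi_5*chi_5, chi_5> = (1/8)[1*(4)*conj(2) + 1*(4)*conj(-2) + 2*(0)*conj(0) + 2*(0)*conj(0) + 2*(0)*conj(0)]
      = (1/8)[(8) + (-8) + (0) + (0) + (0)] = 0/8 = 0
Hence the multiplicities are chi_1: 1, chi_2: 1, chi_3: 1, chi_4: 1. Dimension check: dim(chi_5)*dim(chi_5) = 2*2 = 4 and sum (mult * dim) = 1*1 + 1*1 + 1*1 + 1*1 = 4.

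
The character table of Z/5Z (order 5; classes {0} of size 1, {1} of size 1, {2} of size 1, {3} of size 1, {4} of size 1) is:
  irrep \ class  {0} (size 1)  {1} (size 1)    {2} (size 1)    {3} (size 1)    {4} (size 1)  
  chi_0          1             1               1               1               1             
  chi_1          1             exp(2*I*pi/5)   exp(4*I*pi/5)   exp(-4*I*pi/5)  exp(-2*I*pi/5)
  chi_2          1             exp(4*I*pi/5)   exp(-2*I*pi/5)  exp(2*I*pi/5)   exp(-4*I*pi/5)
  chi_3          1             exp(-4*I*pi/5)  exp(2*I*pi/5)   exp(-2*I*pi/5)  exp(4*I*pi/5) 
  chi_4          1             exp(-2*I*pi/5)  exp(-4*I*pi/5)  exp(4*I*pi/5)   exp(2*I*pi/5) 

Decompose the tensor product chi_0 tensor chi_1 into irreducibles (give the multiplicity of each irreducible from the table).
chi_0 tensor chi_1 = chi_1 (all other irreducibles have multiplicity 0).

The character of a tensor product is the pointwise product (chi_0 * chi_1)(C) = chi_0(C) * chi_1(C):
  {0}: (1)*(1), {1}: (1)*(exp(2*I*pi/5)), {2}: (1)*(exp(4*I*pi/5)), {3}: (1)*(exp(-4*I*pi/5)), {4}: (1)*(exp(-2*I*pi/5))
so (chi_0 * chi_1) takes values
  {0} -> 1, {1} -> exp(2*I*pi/5), {2} -> exp(4*I*pi/5), {3} -> exp(-4*I*pi/5), {4} -> exp(-2*I*pi/5).
Now take the inner product of this character with each irreducible chi from the table, <chi_0*chi_1, chi> = (1/5) sum_C |C| (chi_0*chi_1)(C) conj(chi(C)):
  <chi_0*chi_1, chi_0> = (1/5)[1*(1)*conj(1) + 1*(exp(2*I*pi/5))*conj(1) + 1*(exp(4*I*pi/5))*conj(1) + 1*(exp(-4*I*pi/5))*conj(1) + 1*(exp(-2*I*pi/5))*conj(1)]
      = (1/5)[(1) + (exp(2*I*pi/5)) + (exp(4*I*pi/5)) + (exp(-4*I*pi/5)) + (exp(-2*I*pi/5))] = 0/5 = 0
  <chi_0*chi_1, chi_1> = (1/5)[1*(1)*conj(1) + 1*(exp(2*I*pi/5))*conj(exp(2*I*pi/5)) + 1*(exp(4*I*pi/5))*conj(exp(4*I*pi/5)) + 1*(exp(-4*I*pi/5))*conj(exp(-4*I*pi/5)) + 1*(exp(-2*I*pi/5))*conj(exp(-2*I*pi/5))]
      = (1/5)[(1) + (1) + (1) + (1) + (1)] = 5/5 = 1
  <chi_0*chi_1, chi_2> = (1/5)[1*(1)*conj(1) + 1*(exp(2*I*pi/5))*conj(exp(4*I*pi/5)) + 1*(exp(4*I*pi/5))*conj(exp(-2*I*pi/5)) + 1*(exp(-4*I*pi/5))*conj(exp(2*I*pi/5)) + 1*(exp(-2*I*pi/5))*conj(exp(-4*I*pi/5))]
      = (1/5)[(1) + (exp(-2*I*pi/5)) + (exp(-4*I*pi/5)) + (exp(4*I*pi/5)) + (exp(2*I*pi/5))] = 0/5 = 0
  <chi_0*chi_1, chi_3> = (1/5)[1*(1)*conj(1) + 1*(exp(2*I*pi/5))*conj(exp(-4*I*pi/5)) + 1*(exp(4*I*pi/5))*conj(exp(2*I*pi/5)) + 1*(exp(-4*I*pi/5))*conj(exp(-2*I*pi/5)) + 1*(exp(-2*I*pi/5))*conj(exp(4*I*pi/5))]
      = (1/5)[(1) + (exp(-4*I*pi/5)) + (exp(2*I*pi/5)) + (exp(-2*I*pi/5)) + (exp(4*I*pi/5))] = 0/5 = 0
  <chi_0*chi_1, chi_4> = (1/5)[1*(1)*conj(1) + 1*(exp(2*I*pi/5))*conj(exp(-2*I*pi/5)) + 1*(exp(4*I*pi/5))*conj(exp(-4*I*pi/5)) + 1*(exp(-4*I*pi/5))*conj(exp(4*I*pi/5)) + 1*(exp(-2*I*pi/5))*conj(exp(2*I*pi/5))]
      = (1/5)[(1) + (exp(4*I*pi/5)) + (exp(-2*I*pi/5)) + (exp(2*I*pi/5)) + (exp(-4*I*pi/5))] = 0/5 = 0
(Exp terms are combined using exp(i*s)*conj(exp(i*t)) = exp(i*(s-t)), and sums of them are collapsed using the identity that for every m > 1 the m distinct m-th roots of unity sum to 0, e.g. 1 + exp(2*I*pi/3) + exp(-2*I*pi/3) = 0.)
Hence the multiplicities are chi_1: 1. Dimension check: dim(chi_0)*dim(chi_1) = 1*1 = 1 and sum (mult * dim) = 1*1 = 1.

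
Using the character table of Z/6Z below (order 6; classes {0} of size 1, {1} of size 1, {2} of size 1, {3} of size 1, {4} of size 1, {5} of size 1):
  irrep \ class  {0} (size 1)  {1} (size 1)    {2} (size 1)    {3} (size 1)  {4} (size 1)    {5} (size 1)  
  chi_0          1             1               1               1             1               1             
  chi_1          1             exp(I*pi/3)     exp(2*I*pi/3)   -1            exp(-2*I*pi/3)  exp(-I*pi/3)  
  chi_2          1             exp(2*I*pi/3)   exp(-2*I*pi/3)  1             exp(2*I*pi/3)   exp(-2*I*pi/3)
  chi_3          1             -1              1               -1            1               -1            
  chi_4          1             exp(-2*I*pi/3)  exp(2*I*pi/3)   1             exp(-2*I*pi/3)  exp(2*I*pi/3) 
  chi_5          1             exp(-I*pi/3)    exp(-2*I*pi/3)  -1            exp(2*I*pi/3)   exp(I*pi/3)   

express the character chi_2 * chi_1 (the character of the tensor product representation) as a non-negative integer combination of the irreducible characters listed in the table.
chi_2 tensor chi_1 = chi_3 (all other irreducibles have multiplicity 0).

Reasoning: The character of a tensor product is the pointwise product (chi_2 * chi_1)(C) = chi_2(C) * chi_1(C):
  {0}: (1)*(1), {1}: (exp(2*I*pi/3))*(exp(I*pi/3)), {2}: (exp(-2*I*pi/3))*(exp(2*I*pi/3)), {3}: (1)*(-1), {4}: (exp(2*I*pi/3))*(exp(-2*I*pi/3)), {5}: (exp(-2*I*pi/3))*(exp(-I*pi/3))
so (chi_2 * chi_1) takes values
  {0} -> 1, {1} -> -1, {2} -> 1, {3} -> -1, {4} -> 1, {5} -> -1.
Now take the inner product of this character with each irreducible chi from the table, <chi_2*chi_1, chi> = (1/6) sum_C |C| (chi_2*chi_1)(C) conj(chi(C)):
  <chi_2*chi_1, chi_0> = (1/6)[1*(1)*conj(1) + 1*(-1)*conj(1) + 1*(1)*conj(1) + 1*(-1)*conj(1) + 1*(1)*conj(1) + 1*(-1)*conj(1)]
      = (1/6)[(1) + (-1) + (1) + (-1) + (1) + (-1)] = 0/6 = 0
  <chi_2*chi_1, chi_1> = (1/6)[1*(1)*conj(1) + 1*(-1)*conj(exp(I*pi/3)) + 1*(1)*conj(exp(2*I*pi/3)) + 1*(-1)*conj(-1) + 1*(1)*conj(exp(-2*I*pi/3)) + 1*(-1)*conj(exp(-I*pi/3))]
      = (1/6)[(1) + (-exp(-I*pi/3)) + (exp(-2*I*pi/3)) + (1) + (exp(2*I*pi/3)) + (-exp(I*pi/3))] = 0/6 = 0
  <chi_2*chi_1, chi_2> = (1/6)[1*(1)*conj(1) + 1*(-1)*conj(exp(2*I*pi/3)) + 1*(1)*conj(exp(-2*I*pi/3)) + 1*(-1)*conj(1) + 1*(1)*conj(exp(2*I*pi/3)) + 1*(-1)*conj(exp(-2*I*pi/3))]
      = (1/6)[(1) + (-exp(-2*I*pi/3)) + (exp(2*I*pi/3)) + (-1) + (exp(-2*I*pi/3)) + (-exp(2*I*pi/3))] = 0/6 = 0
  <chi_2*chi_1, chi_3> = (1/6)[1*(1)*conj(1) + 1*(-1)*conj(-1) + 1*(1)*conj(1) + 1*(-1)*conj(-1) + 1*(1)*conj(1) + 1*(-1)*conj(-1)]
      = (1/6)[(1) + (1) + (1) + (1) + (1) + (1)] = 6/6 = 1
  <chi_2*chi_1, chi_4> = (1/6)[1*(1)*conj(1) + 1*(-1)*conj(exp(-2*I*pi/3)) + 1*(1)*conj(exp(2*I*pi/3)) + 1*(-1)*conj(1) + 1*(1)*conj(exp(-2*I*pi/3)) + 1*(-1)*conj(exp(2*I*pi/3))]
      = (1/6)[(1) + (-exp(2*I*pi/3)) + (exp(-2*I*pi/3)) + (-1) + (exp(2*I*pi/3)) + (-exp(-2*I*pi/3))] = 0/6 = 0
  <chi_2*chi_1, chi_5> = (1/6)[1*(1)*conj(1) + 1*(-1)*conj(exp(-I*pi/3)) + 1*(1)*conj(exp(-2*I*pi/3)) + 1*(-1)*conj(-1) + 1*(1)*conj(exp(2*I*pi/3)) + 1*(-1)*conj(exp(I*pi/3))]
      = (1/6)[(1) + (-exp(I*pi/3)) + (exp(2*I*pi/3)) + (1) + (exp(-2*I*pi/3)) + (-exp(-I*pi/3))] = 0/6 = 0
(Exp terms are combined using exp(i*s)*conj(exp(i*t)) = exp(i*(s-t)), and sums of them are collapsed using the identity that for every m > 1 the m distinct m-th roots of unity sum to 0, e.g. 1 + exp(2*I*pi/3) + exp(-2*I*pi/3) = 0.)
Hence the multiplicities are chi_3: 1. Dimension check: dim(chi_2)*dim(chi_1) = 1*1 = 1 and sum (mult * dim) = 1*1 = 1.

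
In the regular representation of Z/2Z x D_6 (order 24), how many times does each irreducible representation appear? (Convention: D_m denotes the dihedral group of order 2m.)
Each irreducible V_i of dimension d_i appears with multiplicity d_i, i.e. rho_reg = (direct sum over all irreducibles V_i) d_i V_i. The irreducible dimensions for Z/2Z x D_6 are 1, 1, 1, 1, 1, 1, 1, 1, 2, 2, 2, 2: 8 irreducibles of dimension 1, each with multiplicity 1; 4 irreducibles of dimension 2, each with multiplicity 2. Total dimension 8*1*1 + 4*2*2 = 24 = |G|.

Why: General theorem: in the regular representation of a finite group G, each irreducible appears with multiplicity equal to its dimension. Check: dim(rho_reg) = sum d_i^2 = 1 + 1 + 1 + 1 + 1 + 1 + 1 + 1 + 4 + 4 + 4 + 4 = 24 = |G|.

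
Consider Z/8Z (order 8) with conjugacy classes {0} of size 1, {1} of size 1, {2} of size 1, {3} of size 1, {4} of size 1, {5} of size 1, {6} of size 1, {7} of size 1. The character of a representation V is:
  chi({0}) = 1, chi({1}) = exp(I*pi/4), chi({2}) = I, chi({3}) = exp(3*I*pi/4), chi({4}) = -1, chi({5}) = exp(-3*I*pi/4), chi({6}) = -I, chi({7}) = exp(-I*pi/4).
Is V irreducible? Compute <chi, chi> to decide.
Irreducible: <chi, chi> = 1.

Derivation: <chi, chi> = (1/|G|) sum_C |C| * |chi(C)|^2 = (1/8)[1*|1|^2 + 1*|exp(I*pi/4)|^2 + 1*|I|^2 + 1*|exp(3*I*pi/4)|^2 + 1*|-1|^2 + 1*|exp(-3*I*pi/4)|^2 + 1*|-I|^2 + 1*|exp(-I*pi/4)|^2]
  = (1/8)[(1) + (1) + (1) + (1) + (1) + (1) + (1) + (1)] = 8/8 = 1.
(Exp terms are combined using exp(i*s)*conj(exp(i*t)) = exp(i*(s-t)), and sums of them are collapsed using the identity that for every m > 1 the m distinct m-th roots of unity sum to 0, e.g. 1 + exp(2*I*pi/3) + exp(-2*I*pi/3) = 0.)
A character is irreducible iff <chi, chi> = 1, so this representation is irreducible.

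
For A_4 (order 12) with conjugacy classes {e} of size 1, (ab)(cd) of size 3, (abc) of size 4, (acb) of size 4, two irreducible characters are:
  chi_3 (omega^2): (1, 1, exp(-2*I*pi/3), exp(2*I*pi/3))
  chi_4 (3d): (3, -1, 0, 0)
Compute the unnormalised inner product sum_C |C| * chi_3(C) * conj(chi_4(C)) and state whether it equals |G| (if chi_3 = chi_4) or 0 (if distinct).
Sum = 0; so <chi_3, chi_4> = 0 (distinct irreducibles are orthogonal).

Argument: Compute term by term over conjugacy classes (|C| * chi_3(C) * conj(chi_4(C))):
  1*(1)*conj(3) + 3*(1)*conj(-1) + 4*(exp(-2*I*pi/3))*conj(0) + 4*(exp(2*I*pi/3))*conj(0)
  = (3) + (-3) + (0) + (0)
  = 0.
(Exp terms are combined using exp(i*s)*conj(exp(i*t)) = exp(i*(s-t)), and sums of them are collapsed using the identity that for every m > 1 the m distinct m-th roots of unity sum to 0, e.g. 1 + exp(2*I*pi/3) + exp(-2*I*pi/3) = 0.)
Dividing by |G| = 12 gives 0/12 = 0, matching the row-orthogonality relation <chi_3, chi_4> = [chi_3 = chi_4].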